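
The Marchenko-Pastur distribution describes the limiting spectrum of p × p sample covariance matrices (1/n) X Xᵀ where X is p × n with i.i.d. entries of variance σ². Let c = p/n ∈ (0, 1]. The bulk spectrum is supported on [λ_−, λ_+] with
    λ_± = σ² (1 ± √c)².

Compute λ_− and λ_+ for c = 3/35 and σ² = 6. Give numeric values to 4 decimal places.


c = 3/35 = 0.085714; √c = 0.292770.
λ_− = σ² (1 − √c)² = 6 · (1 − 0.292770)² = 6 · (0.707230)² = 3.001045.
λ_+ = σ² (1 + √c)² = 6 · (1 + 0.292770)² = 6 · (1.292770)² = 10.027526.

Rounded to 4 decimal places: λ_− ≈ 3.0010, λ_+ ≈ 10.0275.


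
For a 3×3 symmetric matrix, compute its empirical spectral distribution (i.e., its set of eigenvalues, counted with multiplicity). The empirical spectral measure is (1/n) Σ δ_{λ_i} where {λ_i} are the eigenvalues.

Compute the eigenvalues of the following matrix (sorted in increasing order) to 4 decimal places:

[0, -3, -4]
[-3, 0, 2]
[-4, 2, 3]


Since M is real symmetric, all three eigenvalues are real; they are the roots of det(λI − M) = λ³ − (tr M) λ² + s λ − det M, where s is the sum of the principal 2×2 minors.
tr M = 0 + 0 + 3 = 3.
s = (0·0 − (-3)²) + (0·3 − (-4)²) + (0·3 − 2²) = -9 + (-16) + (-4) = -29.
det M (expand along row 1) = 0·(-4) − (-3)·(-1) + (-4)·(-6) = 21.
Characteristic polynomial: λ³ − 3λ² − 29λ − 21 = 0.
Substitute λ = y + (tr M)/3 = y + 1.000000 to remove the quadratic term: y³ + p·y + q = 0 with p = s − (tr M)²/3 = -32.000000 and q = −2(tr M)³/27 + (tr M)·s/3 − det M = -52.000000.
Three real roots ⇒ use the trigonometric (Viète) form: r = 2√(−p/3) = 6.531973, φ = arccos(3q/(p·r)) = arccos(0.746329) = 0.728267 rad.
y_k = r·cos(φ/3 − 2πk/3) for k = 0, 1, 2 gives y = 6.340450, -1.810439, -4.530011.
λ_k = y_k + 1.000000 gives λ = 7.3405, -0.8104, -3.5300 (check: the sum is 3.0000 = tr M).

Eigenvalues sorted in increasing order: [-3.5300, -0.8104, 7.3405].


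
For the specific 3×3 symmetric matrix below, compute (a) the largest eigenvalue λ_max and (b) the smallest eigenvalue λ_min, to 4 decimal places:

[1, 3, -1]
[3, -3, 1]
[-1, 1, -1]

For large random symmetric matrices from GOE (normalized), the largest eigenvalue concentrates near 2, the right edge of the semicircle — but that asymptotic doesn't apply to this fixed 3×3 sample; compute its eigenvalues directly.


Since M is real symmetric, all three eigenvalues are real; they are the roots of det(λI − M) = λ³ − (tr M) λ² + s λ − det M, where s is the sum of the principal 2×2 minors.
tr M = 1 + (-3) + (-1) = -3.
s = (1·(-3) − 3²) + (1·(-1) − (-1)²) + ((-3)·(-1) − 1²) = -12 + (-2) + 2 = -12.
det M (expand along row 1) = 1·2 − 3·(-2) + (-1)·0 = 8.
Characteristic polynomial: λ³ + 3λ² − 12λ − 8 = 0.
Substitute λ = y + (tr M)/3 = y − 1.000000 to remove the quadratic term: y³ + p·y + q = 0 with p = s − (tr M)²/3 = -15.000000 and q = −2(tr M)³/27 + (tr M)·s/3 − det M = 6.000000.
Three real roots ⇒ use the trigonometric (Viète) form: r = 2√(−p/3) = 4.472136, φ = arccos(3q/(p·r)) = arccos(-0.268328) = 1.842453 rad.
y_k = r·cos(φ/3 − 2πk/3) for k = 0, 1, 2 gives y = 3.654911, 0.404409, -4.059320.
λ_k = y_k − 1.000000 gives λ = 2.6549, -0.5956, -5.0593 (check: the sum is -3.0000 = tr M).

Hence λ_max = 2.6549 and λ_min = -5.0593.


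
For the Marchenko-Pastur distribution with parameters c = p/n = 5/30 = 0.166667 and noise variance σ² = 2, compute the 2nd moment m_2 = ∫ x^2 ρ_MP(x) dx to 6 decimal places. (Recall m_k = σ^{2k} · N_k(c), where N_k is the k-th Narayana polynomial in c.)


E[X²] = σ⁴ (1 + c) (second MP moment). With σ² = 2 (so σ⁴ = 4) and c = 5/30 = 0.166667: E[X²] = 4 · (1 + 0.166667) = 4 · 1.166667.

So E[X^2] = 4.666667.


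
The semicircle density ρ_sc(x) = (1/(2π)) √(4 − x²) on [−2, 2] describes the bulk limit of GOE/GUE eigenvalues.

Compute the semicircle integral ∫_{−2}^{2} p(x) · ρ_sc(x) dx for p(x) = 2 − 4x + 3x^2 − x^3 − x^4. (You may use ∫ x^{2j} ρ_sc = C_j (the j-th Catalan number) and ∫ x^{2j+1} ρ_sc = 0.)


Write p(x) = Σ a_i x^i, split into monomials and integrate each against ρ_sc separately.
Using ∫ x^{2j} ρ_sc = C_j = (1/(j+1)) C(2j, j) (Catalan numbers) and ∫ x^{2j+1} ρ_sc = 0 (odd monomials vanish by symmetry):
  i = 0 (even): a_0 · C_{0} = 2 · 1 = 2
  i = 1 (odd): ∫ x^1 ρ_sc = 0 (vanishes)
  i = 2 (even): a_2 · C_{1} = 3 · 1 = 3
  i = 3 (odd): ∫ x^3 ρ_sc = 0 (vanishes)
  i = 4 (even): a_4 · C_{2} = -1 · 2 = -2

Summing the contributions: ∫_{−2}^{2} p(x) ρ_sc(x) dx = 2 + 3 + (-2) = 3.


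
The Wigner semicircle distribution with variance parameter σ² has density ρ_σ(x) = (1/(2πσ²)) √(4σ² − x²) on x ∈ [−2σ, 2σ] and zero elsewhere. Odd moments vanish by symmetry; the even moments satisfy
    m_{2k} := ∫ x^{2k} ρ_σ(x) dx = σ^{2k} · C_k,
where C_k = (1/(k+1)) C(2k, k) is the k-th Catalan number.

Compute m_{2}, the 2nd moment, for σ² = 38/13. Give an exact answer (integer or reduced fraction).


By the scaled semicircle moment identity, m_{2k} = σ^{2k} · C_k with k = 1.
C_1 = (1/(k+1)) · C(2k, k) = (1/2) · C(2, 1) = (1/2) · 2 = 1.
σ^{2k} = (σ²)^k = (38/13)^1 = 38/13.

Therefore m_{2} = σ^{2} · C_1 = (38/13) · 1 = 38/13.


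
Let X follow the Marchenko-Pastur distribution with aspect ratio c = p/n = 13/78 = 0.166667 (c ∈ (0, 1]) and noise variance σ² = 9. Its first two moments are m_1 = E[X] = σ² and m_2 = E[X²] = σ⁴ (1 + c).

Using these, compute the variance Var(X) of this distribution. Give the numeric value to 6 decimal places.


m_1 = E[X] = σ² = 9, so m_1² = 81.
m_2 = E[X²] = σ⁴ (1 + c) = 81 · (1 + 0.166667) = 81 · 1.166667 = 94.500000.
(Note m_2 − m_1² simplifies to c · σ⁴ = 0.166667 · 81.)

Var(X) = m_2 − m_1² = 94.500000 − 81 = 13.500000.


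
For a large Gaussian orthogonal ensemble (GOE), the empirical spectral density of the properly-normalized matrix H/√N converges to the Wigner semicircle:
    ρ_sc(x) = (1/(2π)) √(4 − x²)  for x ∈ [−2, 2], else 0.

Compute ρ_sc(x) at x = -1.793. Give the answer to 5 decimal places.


ρ_sc(x) = (1/(2π)) √(4 − x²). With x = -1.793:
  4 − x² = 4 − (-1.793)² = 4 − 3.214849 = 0.785151.
  √(4 − x²) = 0.886087.
  1/(2π) = 0.159155.
  ρ_sc(-1.793) = 0.159155 · 0.886087 = 0.141025.

Rounded to 5 decimal places: ρ_sc(-1.793) ≈ 0.14103.


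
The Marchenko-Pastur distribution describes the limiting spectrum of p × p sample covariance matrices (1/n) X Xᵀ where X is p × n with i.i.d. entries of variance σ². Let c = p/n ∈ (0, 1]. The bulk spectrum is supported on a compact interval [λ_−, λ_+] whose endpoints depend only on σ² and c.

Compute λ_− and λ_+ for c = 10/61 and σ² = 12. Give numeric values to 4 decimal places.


c = 10/61 = 0.163934; √c = 0.404888.
λ_− = σ² (1 − √c)² = 12 · (1 − 0.404888)² = 12 · (0.595112)² = 4.249897.
λ_+ = σ² (1 + √c)² = 12 · (1 + 0.404888)² = 12 · (1.404888)² = 23.684529.

Rounded to 4 decimal places: λ_− ≈ 4.2499, λ_+ ≈ 23.6845.


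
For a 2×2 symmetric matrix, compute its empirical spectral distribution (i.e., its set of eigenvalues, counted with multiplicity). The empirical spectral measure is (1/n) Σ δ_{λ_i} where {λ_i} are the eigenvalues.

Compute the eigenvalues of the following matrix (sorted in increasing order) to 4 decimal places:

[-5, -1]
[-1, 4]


Since M is real symmetric, both eigenvalues are real; they are the roots of det(λI − M) = λ² − (tr M) λ + det M.
tr M = -5 + 4 = -1.
det M = (-5)·4 − (-1)² = -20 − 1 = -21.
Characteristic polynomial: λ² + λ − 21 = 0.
Discriminant Δ = (tr M)² − 4·det M = 1 − (-84) = 85; √Δ = 9.219544.
λ = (tr M ± √Δ)/2 = (-1 ± 9.219544)/2, giving (tr M − √Δ)/2 = -5.1098 and (tr M + √Δ)/2 = 4.1098.

Eigenvalues sorted in increasing order: [-5.1098, 4.1098].


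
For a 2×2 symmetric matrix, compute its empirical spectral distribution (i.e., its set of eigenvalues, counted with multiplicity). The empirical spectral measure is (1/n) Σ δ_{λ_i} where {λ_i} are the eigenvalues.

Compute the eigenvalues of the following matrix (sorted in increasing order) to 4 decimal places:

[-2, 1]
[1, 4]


Since M is real symmetric, both eigenvalues are real; they are the roots of det(λI − M) = λ² − (tr M) λ + det M.
tr M = -2 + 4 = 2.
det M = (-2)·4 − 1² = -8 − 1 = -9.
Characteristic polynomial: λ² − 2λ − 9 = 0.
Discriminant Δ = (tr M)² − 4·det M = 4 − (-36) = 40; √Δ = 6.324555.
λ = (tr M ± √Δ)/2 = (2 ± 6.324555)/2, giving (tr M − √Δ)/2 = -2.1623 and (tr M + √Δ)/2 = 4.1623.

Eigenvalues sorted in increasing order: [-2.1623, 4.1623].


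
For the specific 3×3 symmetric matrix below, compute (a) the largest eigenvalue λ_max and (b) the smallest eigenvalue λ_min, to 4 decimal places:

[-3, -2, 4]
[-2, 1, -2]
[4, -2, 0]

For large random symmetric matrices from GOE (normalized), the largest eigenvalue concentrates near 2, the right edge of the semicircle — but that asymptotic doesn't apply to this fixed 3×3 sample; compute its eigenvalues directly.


Since M is real symmetric, all three eigenvalues are real; they are the roots of det(λI − M) = λ³ − (tr M) λ² + s λ − det M, where s is the sum of the principal 2×2 minors.
tr M = -3 + 1 + 0 = -2.
s = ((-3)·1 − (-2)²) + ((-3)·0 − 4²) + (1·0 − (-2)²) = -7 + (-16) + (-4) = -27.
det M (expand along row 1) = (-3)·(-4) − (-2)·8 + 4·0 = 28.
Characteristic polynomial: λ³ + 2λ² − 27λ − 28 = 0.
Substitute λ = y + (tr M)/3 = y − 0.666667 to remove the quadratic term: y³ + p·y + q = 0 with p = s − (tr M)²/3 = -28.333333 and q = −2(tr M)³/27 + (tr M)·s/3 − det M = -9.407407.
Three real roots ⇒ use the trigonometric (Viète) form: r = 2√(−p/3) = 6.146363, φ = arccos(3q/(p·r)) = arccos(0.162060) = 1.408019 rad.
y_k = r·cos(φ/3 − 2πk/3) for k = 0, 1, 2 gives y = 5.481740, -0.333333, -5.148406.
λ_k = y_k − 0.666667 gives λ = 4.8151, -1.0000, -5.8151 (check: the sum is -2.0000 = tr M).

Hence λ_max = 4.8151 and λ_min = -5.8151.


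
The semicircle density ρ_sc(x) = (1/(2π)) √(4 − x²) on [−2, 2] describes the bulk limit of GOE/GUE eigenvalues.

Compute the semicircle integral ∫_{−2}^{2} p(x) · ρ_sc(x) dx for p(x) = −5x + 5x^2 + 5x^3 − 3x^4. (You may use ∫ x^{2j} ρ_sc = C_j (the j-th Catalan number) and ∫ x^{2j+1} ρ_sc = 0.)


Write p(x) = Σ a_i x^i, split into monomials and integrate each against ρ_sc separately.
Using ∫ x^{2j} ρ_sc = C_j = (1/(j+1)) C(2j, j) (Catalan numbers) and ∫ x^{2j+1} ρ_sc = 0 (odd monomials vanish by symmetry):
  i = 1 (odd): ∫ x^1 ρ_sc = 0 (vanishes)
  i = 2 (even): a_2 · C_{1} = 5 · 1 = 5
  i = 3 (odd): ∫ x^3 ρ_sc = 0 (vanishes)
  i = 4 (even): a_4 · C_{2} = -3 · 2 = -6

Summing the contributions: ∫_{−2}^{2} p(x) ρ_sc(x) dx = 5 + (-6) = -1.


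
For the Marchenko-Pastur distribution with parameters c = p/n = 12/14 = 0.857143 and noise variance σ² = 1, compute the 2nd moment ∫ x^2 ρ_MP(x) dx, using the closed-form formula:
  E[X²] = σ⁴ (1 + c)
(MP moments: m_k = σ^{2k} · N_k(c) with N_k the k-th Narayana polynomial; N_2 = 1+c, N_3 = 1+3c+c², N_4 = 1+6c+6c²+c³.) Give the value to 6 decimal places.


E[X²] = σ⁴ (1 + c) (second MP moment). With σ² = 1 (so σ⁴ = 1) and c = 12/14 = 0.857143: E[X²] = 1 · (1 + 0.857143) = 1 · 1.857143.

So E[X^2] = 1.857143.


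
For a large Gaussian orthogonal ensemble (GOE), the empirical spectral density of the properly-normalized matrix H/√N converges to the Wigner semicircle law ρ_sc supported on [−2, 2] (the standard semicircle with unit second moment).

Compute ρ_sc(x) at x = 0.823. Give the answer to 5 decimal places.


ρ_sc(x) = (1/(2π)) √(4 − x²). With x = 0.823:
  4 − x² = 4 − (0.823)² = 4 − 0.677329 = 3.322671.
  √(4 − x²) = 1.822820.
  1/(2π) = 0.159155.
  ρ_sc(0.823) = 0.159155 · 1.822820 = 0.290111.

Rounded to 5 decimal places: ρ_sc(0.823) ≈ 0.29011.


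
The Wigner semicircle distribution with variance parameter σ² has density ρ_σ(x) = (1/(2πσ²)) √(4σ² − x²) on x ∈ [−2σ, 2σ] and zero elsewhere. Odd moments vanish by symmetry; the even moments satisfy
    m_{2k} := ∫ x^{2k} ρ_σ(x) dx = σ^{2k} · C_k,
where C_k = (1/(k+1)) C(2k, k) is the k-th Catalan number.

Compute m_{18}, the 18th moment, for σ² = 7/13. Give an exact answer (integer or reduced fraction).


By the scaled semicircle moment identity, m_{2k} = σ^{2k} · C_k with k = 9.
C_9 = (1/(k+1)) · C(2k, k) = (1/10) · C(18, 9) = (1/10) · 48620 = 4862.
σ^{2k} = (σ²)^k = (7/13)^9 = 40353607/10604499373.

Therefore m_{18} = σ^{18} · C_9 = (40353607/10604499373) · 4862 = 15092249018/815730721.


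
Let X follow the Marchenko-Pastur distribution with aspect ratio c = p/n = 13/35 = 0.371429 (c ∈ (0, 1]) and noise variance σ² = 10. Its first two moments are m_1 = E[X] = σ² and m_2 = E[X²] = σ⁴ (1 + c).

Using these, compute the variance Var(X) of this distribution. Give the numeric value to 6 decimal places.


m_1 = E[X] = σ² = 10, so m_1² = 100.
m_2 = E[X²] = σ⁴ (1 + c) = 100 · (1 + 0.371429) = 100 · 1.371429 = 137.142857.
(Note m_2 − m_1² simplifies to c · σ⁴ = 0.371429 · 100.)

Var(X) = m_2 − m_1² = 137.142857 − 100 = 37.142857.


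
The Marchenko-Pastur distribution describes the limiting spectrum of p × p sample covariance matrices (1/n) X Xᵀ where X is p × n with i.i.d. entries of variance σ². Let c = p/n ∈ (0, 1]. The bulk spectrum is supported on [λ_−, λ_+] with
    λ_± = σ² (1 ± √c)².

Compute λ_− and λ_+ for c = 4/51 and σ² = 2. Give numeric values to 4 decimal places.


c = 4/51 = 0.078431; √c = 0.280056.
λ_− = σ² (1 − √c)² = 2 · (1 − 0.280056)² = 2 · (0.719944)² = 1.036639.
λ_+ = σ² (1 + √c)² = 2 · (1 + 0.280056)² = 2 · (1.280056)² = 3.277087.

Rounded to 4 decimal places: λ_− ≈ 1.0366, λ_+ ≈ 3.2771.


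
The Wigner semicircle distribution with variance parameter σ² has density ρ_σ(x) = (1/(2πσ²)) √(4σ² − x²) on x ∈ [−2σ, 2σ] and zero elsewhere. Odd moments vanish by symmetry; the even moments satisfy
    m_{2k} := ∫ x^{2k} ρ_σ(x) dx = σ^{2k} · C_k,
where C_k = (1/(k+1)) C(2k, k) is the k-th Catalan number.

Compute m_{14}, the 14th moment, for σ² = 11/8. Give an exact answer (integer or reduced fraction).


By the scaled semicircle moment identity, m_{2k} = σ^{2k} · C_k with k = 7.
C_7 = (1/(k+1)) · C(2k, k) = (1/8) · C(14, 7) = (1/8) · 3432 = 429.
σ^{2k} = (σ²)^k = (11/8)^7 = 19487171/2097152.

Therefore m_{14} = σ^{14} · C_7 = (19487171/2097152) · 429 = 8359996359/2097152.


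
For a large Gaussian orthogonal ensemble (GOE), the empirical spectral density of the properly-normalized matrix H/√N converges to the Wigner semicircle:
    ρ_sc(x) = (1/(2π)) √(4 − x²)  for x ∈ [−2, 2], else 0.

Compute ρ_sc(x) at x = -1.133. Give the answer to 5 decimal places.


ρ_sc(x) = (1/(2π)) √(4 − x²). With x = -1.133:
  4 − x² = 4 − (-1.133)² = 4 − 1.283689 = 2.716311.
  √(4 − x²) = 1.648123.
  1/(2π) = 0.159155.
  ρ_sc(-1.133) = 0.159155 · 1.648123 = 0.262307.

Rounded to 5 decimal places: ρ_sc(-1.133) ≈ 0.26231.


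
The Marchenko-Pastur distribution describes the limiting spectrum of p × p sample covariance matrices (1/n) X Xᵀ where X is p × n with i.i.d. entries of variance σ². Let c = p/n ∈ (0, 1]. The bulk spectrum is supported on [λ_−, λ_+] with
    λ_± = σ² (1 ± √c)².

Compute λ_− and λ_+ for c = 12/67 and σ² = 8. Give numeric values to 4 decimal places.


c = 12/67 = 0.179104; √c = 0.423207.
λ_− = σ² (1 − √c)² = 8 · (1 − 0.423207)² = 8 · (0.576793)² = 2.661518.
λ_+ = σ² (1 + √c)² = 8 · (1 + 0.423207)² = 8 · (1.423207)² = 16.204154.

Rounded to 4 decimal places: λ_− ≈ 2.6615, λ_+ ≈ 16.2042.


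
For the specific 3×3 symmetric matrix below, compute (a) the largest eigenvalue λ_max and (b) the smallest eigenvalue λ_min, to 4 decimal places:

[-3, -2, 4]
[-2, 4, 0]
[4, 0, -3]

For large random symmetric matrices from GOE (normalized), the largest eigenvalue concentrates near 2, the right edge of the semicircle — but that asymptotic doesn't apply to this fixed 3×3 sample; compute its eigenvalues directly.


Since M is real symmetric, all three eigenvalues are real; they are the roots of det(λI − M) = λ³ − (tr M) λ² + s λ − det M, where s is the sum of the principal 2×2 minors.
tr M = -3 + 4 + (-3) = -2.
s = ((-3)·4 − (-2)²) + ((-3)·(-3) − 4²) + (4·(-3) − 0²) = -16 + (-7) + (-12) = -35.
det M (expand along row 1) = (-3)·(-12) − (-2)·6 + 4·(-16) = -16.
Characteristic polynomial: λ³ + 2λ² − 35λ + 16 = 0.
Substitute λ = y + (tr M)/3 = y − 0.666667 to remove the quadratic term: y³ + p·y + q = 0 with p = s − (tr M)²/3 = -36.333333 and q = −2(tr M)³/27 + (tr M)·s/3 − det M = 39.925926.
Three real roots ⇒ use the trigonometric (Viète) form: r = 2√(−p/3) = 6.960204, φ = arccos(3q/(p·r)) = arccos(-0.473641) = 2.064216 rad.
y_k = r·cos(φ/3 − 2πk/3) for k = 0, 1, 2 gives y = 5.376561, 1.139614, -6.516175.
λ_k = y_k − 0.666667 gives λ = 4.7099, 0.4729, -7.1828 (check: the sum is -2.0000 = tr M).

Hence λ_max = 4.7099 and λ_min = -7.1828.


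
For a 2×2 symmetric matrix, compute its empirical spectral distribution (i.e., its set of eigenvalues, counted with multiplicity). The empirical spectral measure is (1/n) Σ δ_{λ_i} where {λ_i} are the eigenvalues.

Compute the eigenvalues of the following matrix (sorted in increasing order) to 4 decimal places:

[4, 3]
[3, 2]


Since M is real symmetric, both eigenvalues are real; they are the roots of det(λI − M) = λ² − (tr M) λ + det M.
tr M = 4 + 2 = 6.
det M = 4·2 − 3² = 8 − 9 = -1.
Characteristic polynomial: λ² − 6λ − 1 = 0.
Discriminant Δ = (tr M)² − 4·det M = 36 − (-4) = 40; √Δ = 6.324555.
λ = (tr M ± √Δ)/2 = (6 ± 6.324555)/2, giving (tr M − √Δ)/2 = -0.1623 and (tr M + √Δ)/2 = 6.1623.

Eigenvalues sorted in increasing order: [-0.1623, 6.1623].


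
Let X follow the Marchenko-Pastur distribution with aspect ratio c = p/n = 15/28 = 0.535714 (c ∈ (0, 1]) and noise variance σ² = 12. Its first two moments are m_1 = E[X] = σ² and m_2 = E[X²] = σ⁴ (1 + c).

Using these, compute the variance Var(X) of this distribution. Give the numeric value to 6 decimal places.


m_1 = E[X] = σ² = 12, so m_1² = 144.
m_2 = E[X²] = σ⁴ (1 + c) = 144 · (1 + 0.535714) = 144 · 1.535714 = 221.142857.
(Note m_2 − m_1² simplifies to c · σ⁴ = 0.535714 · 144.)

Var(X) = m_2 − m_1² = 221.142857 − 144 = 77.142857.


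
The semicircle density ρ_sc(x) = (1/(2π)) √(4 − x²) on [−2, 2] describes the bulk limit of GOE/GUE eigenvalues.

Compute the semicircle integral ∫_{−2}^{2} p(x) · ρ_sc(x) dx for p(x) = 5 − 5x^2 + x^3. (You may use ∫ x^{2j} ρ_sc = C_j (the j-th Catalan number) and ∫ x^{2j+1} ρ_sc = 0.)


Write p(x) = Σ a_i x^i, split into monomials and integrate each against ρ_sc separately.
Using ∫ x^{2j} ρ_sc = C_j = (1/(j+1)) C(2j, j) (Catalan numbers) and ∫ x^{2j+1} ρ_sc = 0 (odd monomials vanish by symmetry):
  i = 0 (even): a_0 · C_{0} = 5 · 1 = 5
  i = 2 (even): a_2 · C_{1} = -5 · 1 = -5
  i = 3 (odd): ∫ x^3 ρ_sc = 0 (vanishes)

Summing the contributions: ∫_{−2}^{2} p(x) ρ_sc(x) dx = 5 + (-5) = 0.


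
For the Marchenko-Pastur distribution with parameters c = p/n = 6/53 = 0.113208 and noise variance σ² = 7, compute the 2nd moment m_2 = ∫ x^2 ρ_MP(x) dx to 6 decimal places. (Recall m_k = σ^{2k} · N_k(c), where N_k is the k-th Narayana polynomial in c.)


E[X²] = σ⁴ (1 + c) (second MP moment). With σ² = 7 (so σ⁴ = 49) and c = 6/53 = 0.113208: E[X²] = 49 · (1 + 0.113208) = 49 · 1.113208.

So E[X^2] = 54.547170.


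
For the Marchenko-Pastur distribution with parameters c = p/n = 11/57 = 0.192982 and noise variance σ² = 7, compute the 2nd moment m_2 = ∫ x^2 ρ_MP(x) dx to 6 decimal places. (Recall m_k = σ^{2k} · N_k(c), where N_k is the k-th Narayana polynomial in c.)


E[X²] = σ⁴ (1 + c) (second MP moment). With σ² = 7 (so σ⁴ = 49) and c = 11/57 = 0.192982: E[X²] = 49 · (1 + 0.192982) = 49 · 1.192982.

So E[X^2] = 58.456140.


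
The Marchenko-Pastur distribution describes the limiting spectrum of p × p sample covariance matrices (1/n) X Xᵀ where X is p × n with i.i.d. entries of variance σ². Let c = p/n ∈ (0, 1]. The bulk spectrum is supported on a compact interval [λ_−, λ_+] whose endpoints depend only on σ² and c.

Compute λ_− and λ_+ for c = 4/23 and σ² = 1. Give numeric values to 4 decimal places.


c = 4/23 = 0.173913; √c = 0.417029.
λ_− = σ² (1 − √c)² = 1 · (1 − 0.417029)² = 1 · (0.582971)² = 0.339855.
λ_+ = σ² (1 + √c)² = 1 · (1 + 0.417029)² = 1 · (1.417029)² = 2.007971.

Rounded to 4 decimal places: λ_− ≈ 0.3399, λ_+ ≈ 2.0080.


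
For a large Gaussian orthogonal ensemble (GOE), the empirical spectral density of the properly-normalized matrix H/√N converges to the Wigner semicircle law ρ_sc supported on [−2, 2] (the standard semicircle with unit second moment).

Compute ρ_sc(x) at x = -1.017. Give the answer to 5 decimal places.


ρ_sc(x) = (1/(2π)) √(4 − x²). With x = -1.017:
  4 − x² = 4 − (-1.017)² = 4 − 1.034289 = 2.965711.
  √(4 − x²) = 1.722124.
  1/(2π) = 0.159155.
  ρ_sc(-1.017) = 0.159155 · 1.722124 = 0.274085.

Rounded to 5 decimal places: ρ_sc(-1.017) ≈ 0.27408.


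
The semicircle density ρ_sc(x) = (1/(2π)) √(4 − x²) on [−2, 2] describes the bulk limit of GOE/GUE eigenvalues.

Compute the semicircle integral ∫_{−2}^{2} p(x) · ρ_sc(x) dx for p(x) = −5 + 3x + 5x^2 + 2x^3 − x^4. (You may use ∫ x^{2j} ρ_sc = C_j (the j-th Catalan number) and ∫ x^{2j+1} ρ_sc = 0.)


Write p(x) = Σ a_i x^i, split into monomials and integrate each against ρ_sc separately.
Using ∫ x^{2j} ρ_sc = C_j = (1/(j+1)) C(2j, j) (Catalan numbers) and ∫ x^{2j+1} ρ_sc = 0 (odd monomials vanish by symmetry):
  i = 0 (even): a_0 · C_{0} = -5 · 1 = -5
  i = 1 (odd): ∫ x^1 ρ_sc = 0 (vanishes)
  i = 2 (even): a_2 · C_{1} = 5 · 1 = 5
  i = 3 (odd): ∫ x^3 ρ_sc = 0 (vanishes)
  i = 4 (even): a_4 · C_{2} = -1 · 2 = -2

Summing the contributions: ∫_{−2}^{2} p(x) ρ_sc(x) dx = (-5) + 5 + (-2) = -2.


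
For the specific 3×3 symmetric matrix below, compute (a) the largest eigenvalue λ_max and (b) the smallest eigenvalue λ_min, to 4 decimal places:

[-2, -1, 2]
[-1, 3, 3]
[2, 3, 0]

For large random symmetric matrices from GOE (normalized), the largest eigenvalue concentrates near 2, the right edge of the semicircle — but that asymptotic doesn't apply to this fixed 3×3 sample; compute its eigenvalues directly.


Since M is real symmetric, all three eigenvalues are real; they are the roots of det(λI − M) = λ³ − (tr M) λ² + s λ − det M, where s is the sum of the principal 2×2 minors.
tr M = -2 + 3 + 0 = 1.
s = ((-2)·3 − (-1)²) + ((-2)·0 − 2²) + (3·0 − 3²) = -7 + (-4) + (-9) = -20.
det M (expand along row 1) = (-2)·(-9) − (-1)·(-6) + 2·(-9) = -6.
Characteristic polynomial: λ³ − λ² − 20λ + 6 = 0.
Substitute λ = y + (tr M)/3 = y + 0.333333 to remove the quadratic term: y³ + p·y + q = 0 with p = s − (tr M)²/3 = -20.333333 and q = −2(tr M)³/27 + (tr M)·s/3 − det M = -0.740741.
Three real roots ⇒ use the trigonometric (Viète) form: r = 2√(−p/3) = 5.206833, φ = arccos(3q/(p·r)) = arccos(0.020990) = 1.549805 rad.
y_k = r·cos(φ/3 − 2πk/3) for k = 0, 1, 2 gives y = 4.527355, -0.036432, -4.490923.
λ_k = y_k + 0.333333 gives λ = 4.8607, 0.2969, -4.1576 (check: the sum is 1.0000 = tr M).

Hence λ_max = 4.8607 and λ_min = -4.1576.


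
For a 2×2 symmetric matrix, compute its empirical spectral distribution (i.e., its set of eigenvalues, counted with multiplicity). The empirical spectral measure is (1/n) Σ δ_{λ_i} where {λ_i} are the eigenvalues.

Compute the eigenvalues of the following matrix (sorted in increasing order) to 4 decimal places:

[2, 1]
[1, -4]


Since M is real symmetric, both eigenvalues are real; they are the roots of det(λI − M) = λ² − (tr M) λ + det M.
tr M = 2 + (-4) = -2.
det M = 2·(-4) − 1² = -8 − 1 = -9.
Characteristic polynomial: λ² + 2λ − 9 = 0.
Discriminant Δ = (tr M)² − 4·det M = 4 − (-36) = 40; √Δ = 6.324555.
λ = (tr M ± √Δ)/2 = (-2 ± 6.324555)/2, giving (tr M − √Δ)/2 = -4.1623 and (tr M + √Δ)/2 = 2.1623.

Eigenvalues sorted in increasing order: [-4.1623, 2.1623].


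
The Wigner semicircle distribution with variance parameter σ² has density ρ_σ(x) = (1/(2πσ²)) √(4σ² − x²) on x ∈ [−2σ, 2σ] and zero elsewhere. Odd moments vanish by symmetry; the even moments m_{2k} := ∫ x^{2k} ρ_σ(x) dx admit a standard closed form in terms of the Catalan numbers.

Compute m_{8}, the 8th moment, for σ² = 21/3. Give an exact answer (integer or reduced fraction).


By the scaled semicircle moment identity, m_{2k} = σ^{2k} · C_k with k = 4.
C_4 = (1/(k+1)) · C(2k, k) = (1/5) · C(8, 4) = (1/5) · 70 = 14.
σ^{2k} = (σ²)^k = (21/3)^4 = 2401.

Therefore m_{8} = σ^{8} · C_4 = 2401 · 14 = 33614.


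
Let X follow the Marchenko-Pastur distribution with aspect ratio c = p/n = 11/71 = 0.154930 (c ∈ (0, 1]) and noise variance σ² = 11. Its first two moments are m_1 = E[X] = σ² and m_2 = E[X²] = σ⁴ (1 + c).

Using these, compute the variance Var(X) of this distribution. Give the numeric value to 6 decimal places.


m_1 = E[X] = σ² = 11, so m_1² = 121.
m_2 = E[X²] = σ⁴ (1 + c) = 121 · (1 + 0.154930) = 121 · 1.154930 = 139.746479.
(Note m_2 − m_1² simplifies to c · σ⁴ = 0.154930 · 121.)

Var(X) = m_2 − m_1² = 139.746479 − 121 = 18.746479.


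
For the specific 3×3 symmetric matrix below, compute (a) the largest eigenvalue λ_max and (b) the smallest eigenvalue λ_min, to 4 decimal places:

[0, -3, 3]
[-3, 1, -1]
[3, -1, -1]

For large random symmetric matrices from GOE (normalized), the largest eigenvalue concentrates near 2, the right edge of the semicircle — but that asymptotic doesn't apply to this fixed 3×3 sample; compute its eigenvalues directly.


Since M is real symmetric, all three eigenvalues are real; they are the roots of det(λI − M) = λ³ − (tr M) λ² + s λ − det M, where s is the sum of the principal 2×2 minors.
tr M = 0 + 1 + (-1) = 0.
s = (0·1 − (-3)²) + (0·(-1) − 3²) + (1·(-1) − (-1)²) = -9 + (-9) + (-2) = -20.
det M (expand along row 1) = 0·(-2) − (-3)·6 + 3·0 = 18.
Characteristic polynomial: λ³ − 20λ − 18 = 0.
Substitute λ = y + (tr M)/3 = y + 0.000000 to remove the quadratic term: y³ + p·y + q = 0 with p = s − (tr M)²/3 = -20.000000 and q = −2(tr M)³/27 + (tr M)·s/3 − det M = -18.000000.
Three real roots ⇒ use the trigonometric (Viète) form: r = 2√(−p/3) = 5.163978, φ = arccos(3q/(p·r)) = arccos(0.522853) = 1.020602 rad.
y_k = r·cos(φ/3 − 2πk/3) for k = 0, 1, 2 gives y = 4.868018, -0.941763, -3.926255.
λ_k = y_k + 0.000000 gives λ = 4.8680, -0.9418, -3.9263 (check: the sum is 0.0000 = tr M).

Hence λ_max = 4.8680 and λ_min = -3.9263.


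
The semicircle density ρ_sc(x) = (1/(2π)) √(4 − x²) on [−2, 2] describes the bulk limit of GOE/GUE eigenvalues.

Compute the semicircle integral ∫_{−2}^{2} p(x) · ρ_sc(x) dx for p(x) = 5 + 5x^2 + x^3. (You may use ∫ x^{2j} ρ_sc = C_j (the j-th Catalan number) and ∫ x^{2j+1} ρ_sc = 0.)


Write p(x) = Σ a_i x^i, split into monomials and integrate each against ρ_sc separately.
Using ∫ x^{2j} ρ_sc = C_j = (1/(j+1)) C(2j, j) (Catalan numbers) and ∫ x^{2j+1} ρ_sc = 0 (odd monomials vanish by symmetry):
  i = 0 (even): a_0 · C_{0} = 5 · 1 = 5
  i = 2 (even): a_2 · C_{1} = 5 · 1 = 5
  i = 3 (odd): ∫ x^3 ρ_sc = 0 (vanishes)

Summing the contributions: ∫_{−2}^{2} p(x) ρ_sc(x) dx = 5 + 5 = 10.


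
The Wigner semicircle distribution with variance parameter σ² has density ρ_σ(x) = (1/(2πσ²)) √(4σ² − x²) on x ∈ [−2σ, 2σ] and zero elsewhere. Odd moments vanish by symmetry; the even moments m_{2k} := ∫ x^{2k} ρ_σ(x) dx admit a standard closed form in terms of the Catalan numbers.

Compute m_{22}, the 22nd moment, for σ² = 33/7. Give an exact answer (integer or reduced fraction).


By the scaled semicircle moment identity, m_{2k} = σ^{2k} · C_k with k = 11.
C_11 = (1/(k+1)) · C(2k, k) = (1/12) · C(22, 11) = (1/12) · 705432 = 58786.
σ^{2k} = (σ²)^k = (33/7)^11 = 50542106513726817/1977326743.

Therefore m_{22} = σ^{22} · C_11 = (50542106513726817/1977326743) · 58786 = 424452610502277809166/282475249.


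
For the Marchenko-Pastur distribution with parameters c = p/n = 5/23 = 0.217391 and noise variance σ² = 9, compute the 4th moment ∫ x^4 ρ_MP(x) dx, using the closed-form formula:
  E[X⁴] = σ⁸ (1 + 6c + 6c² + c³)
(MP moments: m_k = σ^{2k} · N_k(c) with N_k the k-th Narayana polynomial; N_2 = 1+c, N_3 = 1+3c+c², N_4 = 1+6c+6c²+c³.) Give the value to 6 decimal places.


E[X⁴] = σ⁸ (1 + 6c + 6c² + c³) (fourth MP moment). With σ² = 9 (so σ⁸ = 6561) and c = 5/23 = 0.217391: E[X⁴] = 6561 · (1 + 6·0.217391 + 6·(0.217391)² + (0.217391)³) = 6561 · 2.598175.

So E[X^4] = 17046.628750.


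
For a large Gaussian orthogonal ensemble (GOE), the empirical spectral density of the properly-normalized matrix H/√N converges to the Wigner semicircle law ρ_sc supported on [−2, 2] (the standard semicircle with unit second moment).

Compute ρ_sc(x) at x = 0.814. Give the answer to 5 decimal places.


ρ_sc(x) = (1/(2π)) √(4 − x²). With x = 0.814:
  4 − x² = 4 − (0.814)² = 4 − 0.662596 = 3.337404.
  √(4 − x²) = 1.826856.
  1/(2π) = 0.159155.
  ρ_sc(0.814) = 0.159155 · 1.826856 = 0.290753.

Rounded to 5 decimal places: ρ_sc(0.814) ≈ 0.29075.


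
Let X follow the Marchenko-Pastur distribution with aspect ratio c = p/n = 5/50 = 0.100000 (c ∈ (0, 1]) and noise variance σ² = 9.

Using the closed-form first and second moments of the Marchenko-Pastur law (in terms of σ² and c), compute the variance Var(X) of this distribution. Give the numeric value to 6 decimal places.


Recall the MP moments m_1 = E[X] = σ² and m_2 = E[X²] = σ⁴ (1 + c).
m_1 = E[X] = σ² = 9, so m_1² = 81.
m_2 = E[X²] = σ⁴ (1 + c) = 81 · (1 + 0.100000) = 81 · 1.100000 = 89.100000.
(Note m_2 − m_1² simplifies to c · σ⁴ = 0.100000 · 81.)

Var(X) = m_2 − m_1² = 89.100000 − 81 = 8.100000.


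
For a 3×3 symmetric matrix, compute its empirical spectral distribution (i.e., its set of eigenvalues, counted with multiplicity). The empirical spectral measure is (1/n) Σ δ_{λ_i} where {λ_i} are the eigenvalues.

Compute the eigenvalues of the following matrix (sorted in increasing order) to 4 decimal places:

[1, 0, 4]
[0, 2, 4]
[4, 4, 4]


Since M is real symmetric, all three eigenvalues are real; they are the roots of det(λI − M) = λ³ − (tr M) λ² + s λ − det M, where s is the sum of the principal 2×2 minors.
tr M = 1 + 2 + 4 = 7.
s = (1·2 − 0²) + (1·4 − 4²) + (2·4 − 4²) = 2 + (-12) + (-8) = -18.
det M (expand along row 1) = 1·(-8) − 0·(-16) + 4·(-8) = -40.
Characteristic polynomial: λ³ − 7λ² − 18λ + 40 = 0.
Substitute λ = y + (tr M)/3 = y + 2.333333 to remove the quadratic term: y³ + p·y + q = 0 with p = s − (tr M)²/3 = -34.333333 and q = −2(tr M)³/27 + (tr M)·s/3 − det M = -27.407407.
Three real roots ⇒ use the trigonometric (Viète) form: r = 2√(−p/3) = 6.765928, φ = arccos(3q/(p·r)) = arccos(0.353953) = 1.209002 rad.
y_k = r·cos(φ/3 − 2πk/3) for k = 0, 1, 2 gives y = 6.223898, -0.813982, -5.409916.
λ_k = y_k + 2.333333 gives λ = 8.5572, 1.5194, -3.0766 (check: the sum is 7.0000 = tr M).

Eigenvalues sorted in increasing order: [-3.0766, 1.5194, 8.5572].


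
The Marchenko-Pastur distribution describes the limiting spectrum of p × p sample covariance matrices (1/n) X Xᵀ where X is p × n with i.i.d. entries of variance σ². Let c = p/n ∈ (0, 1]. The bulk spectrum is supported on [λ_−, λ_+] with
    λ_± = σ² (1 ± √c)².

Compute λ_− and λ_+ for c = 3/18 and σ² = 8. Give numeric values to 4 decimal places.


c = 3/18 = 0.166667; √c = 0.408248.
λ_− = σ² (1 − √c)² = 8 · (1 − 0.408248)² = 8 · (0.591752)² = 2.801361.
λ_+ = σ² (1 + √c)² = 8 · (1 + 0.408248)² = 8 · (1.408248)² = 15.865306.

Rounded to 4 decimal places: λ_− ≈ 2.8014, λ_+ ≈ 15.8653.


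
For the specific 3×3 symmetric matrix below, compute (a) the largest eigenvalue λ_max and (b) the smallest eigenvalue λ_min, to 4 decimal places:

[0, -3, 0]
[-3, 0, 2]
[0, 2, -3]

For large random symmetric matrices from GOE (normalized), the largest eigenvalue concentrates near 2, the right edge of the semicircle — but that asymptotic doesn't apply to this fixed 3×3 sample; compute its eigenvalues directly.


Since M is real symmetric, all three eigenvalues are real; they are the roots of det(λI − M) = λ³ − (tr M) λ² + s λ − det M, where s is the sum of the principal 2×2 minors.
tr M = 0 + 0 + (-3) = -3.
s = (0·0 − (-3)²) + (0·(-3) − 0²) + (0·(-3) − 2²) = -9 + 0 + (-4) = -13.
det M (expand along row 1) = 0·(-4) − (-3)·9 + 0·(-6) = 27.
Characteristic polynomial: λ³ + 3λ² − 13λ − 27 = 0.
Substitute λ = y + (tr M)/3 = y − 1.000000 to remove the quadratic term: y³ + p·y + q = 0 with p = s − (tr M)²/3 = -16.000000 and q = −2(tr M)³/27 + (tr M)·s/3 − det M = -12.000000.
Three real roots ⇒ use the trigonometric (Viète) form: r = 2√(−p/3) = 4.618802, φ = arccos(3q/(p·r)) = arccos(0.487139) = 1.061985 rad.
y_k = r·cos(φ/3 − 2πk/3) for k = 0, 1, 2 gives y = 4.332415, -0.779616, -3.552799.
λ_k = y_k − 1.000000 gives λ = 3.3324, -1.7796, -4.5528 (check: the sum is -3.0000 = tr M).

Hence λ_max = 3.3324 and λ_min = -4.5528.


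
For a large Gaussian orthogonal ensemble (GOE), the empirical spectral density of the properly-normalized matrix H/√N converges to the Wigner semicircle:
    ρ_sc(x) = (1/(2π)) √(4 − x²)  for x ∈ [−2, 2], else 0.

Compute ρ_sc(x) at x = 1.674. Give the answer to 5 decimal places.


ρ_sc(x) = (1/(2π)) √(4 − x²). With x = 1.674:
  4 − x² = 4 − (1.674)² = 4 − 2.802276 = 1.197724.
  √(4 − x²) = 1.094406.
  1/(2π) = 0.159155.
  ρ_sc(1.674) = 0.159155 · 1.094406 = 0.174180.

Rounded to 5 decimal places: ρ_sc(1.674) ≈ 0.17418.


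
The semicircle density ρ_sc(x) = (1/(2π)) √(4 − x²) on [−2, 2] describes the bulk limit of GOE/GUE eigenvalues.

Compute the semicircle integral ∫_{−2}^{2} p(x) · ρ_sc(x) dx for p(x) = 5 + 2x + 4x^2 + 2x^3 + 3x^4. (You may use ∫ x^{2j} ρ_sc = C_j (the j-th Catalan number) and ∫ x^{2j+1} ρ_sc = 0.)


Write p(x) = Σ a_i x^i, split into monomials and integrate each against ρ_sc separately.
Using ∫ x^{2j} ρ_sc = C_j = (1/(j+1)) C(2j, j) (Catalan numbers) and ∫ x^{2j+1} ρ_sc = 0 (odd monomials vanish by symmetry):
  i = 0 (even): a_0 · C_{0} = 5 · 1 = 5
  i = 1 (odd): ∫ x^1 ρ_sc = 0 (vanishes)
  i = 2 (even): a_2 · C_{1} = 4 · 1 = 4
  i = 3 (odd): ∫ x^3 ρ_sc = 0 (vanishes)
  i = 4 (even): a_4 · C_{2} = 3 · 2 = 6

Summing the contributions: ∫_{−2}^{2} p(x) ρ_sc(x) dx = 5 + 4 + 6 = 15.


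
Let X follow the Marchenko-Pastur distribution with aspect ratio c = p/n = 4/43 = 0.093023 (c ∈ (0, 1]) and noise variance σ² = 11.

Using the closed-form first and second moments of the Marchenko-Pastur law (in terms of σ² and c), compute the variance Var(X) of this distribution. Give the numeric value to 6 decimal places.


Recall the MP moments m_1 = E[X] = σ² and m_2 = E[X²] = σ⁴ (1 + c).
m_1 = E[X] = σ² = 11, so m_1² = 121.
m_2 = E[X²] = σ⁴ (1 + c) = 121 · (1 + 0.093023) = 121 · 1.093023 = 132.255814.
(Note m_2 − m_1² simplifies to c · σ⁴ = 0.093023 · 121.)

Var(X) = m_2 − m_1² = 132.255814 − 121 = 11.255814.


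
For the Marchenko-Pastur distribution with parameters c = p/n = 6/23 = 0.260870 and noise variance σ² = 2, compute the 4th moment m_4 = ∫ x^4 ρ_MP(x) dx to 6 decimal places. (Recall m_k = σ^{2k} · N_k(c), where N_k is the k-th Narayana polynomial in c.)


E[X⁴] = σ⁸ (1 + 6c + 6c² + c³) (fourth MP moment). With σ² = 2 (so σ⁸ = 16) and c = 6/23 = 0.260870: E[X⁴] = 16 · (1 + 6·0.260870 + 6·(0.260870)² + (0.260870)³) = 16 · 2.991288.

So E[X^4] = 47.860607.


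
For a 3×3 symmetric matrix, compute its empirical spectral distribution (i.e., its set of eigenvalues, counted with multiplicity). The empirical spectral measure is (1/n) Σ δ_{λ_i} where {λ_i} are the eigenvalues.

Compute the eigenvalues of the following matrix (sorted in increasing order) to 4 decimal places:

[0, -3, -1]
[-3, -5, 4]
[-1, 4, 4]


Since M is real symmetric, all three eigenvalues are real; they are the roots of det(λI − M) = λ³ − (tr M) λ² + s λ − det M, where s is the sum of the principal 2×2 minors.
tr M = 0 + (-5) + 4 = -1.
s = (0·(-5) − (-3)²) + (0·4 − (-1)²) + ((-5)·4 − 4²) = -9 + (-1) + (-36) = -46.
det M (expand along row 1) = 0·(-36) − (-3)·(-8) + (-1)·(-17) = -7.
Characteristic polynomial: λ³ + λ² − 46λ + 7 = 0.
Substitute λ = y + (tr M)/3 = y − 0.333333 to remove the quadratic term: y³ + p·y + q = 0 with p = s − (tr M)²/3 = -46.333333 and q = −2(tr M)³/27 + (tr M)·s/3 − det M = 22.407407.
Three real roots ⇒ use the trigonometric (Viète) form: r = 2√(−p/3) = 7.859884, φ = arccos(3q/(p·r)) = arccos(-0.184588) = 1.756449 rad.
y_k = r·cos(φ/3 − 2πk/3) for k = 0, 1, 2 gives y = 6.550783, 0.486092, -7.036876.
λ_k = y_k − 0.333333 gives λ = 6.2175, 0.1528, -7.3702 (check: the sum is -1.0000 = tr M).

Eigenvalues sorted in increasing order: [-7.3702, 0.1528, 6.2175].


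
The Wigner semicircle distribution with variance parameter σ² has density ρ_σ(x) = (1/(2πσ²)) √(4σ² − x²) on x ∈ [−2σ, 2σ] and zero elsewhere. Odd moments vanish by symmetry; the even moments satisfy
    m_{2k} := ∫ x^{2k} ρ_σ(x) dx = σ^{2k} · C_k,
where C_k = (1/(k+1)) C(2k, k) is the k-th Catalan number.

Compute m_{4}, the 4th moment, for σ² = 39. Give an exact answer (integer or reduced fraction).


By the scaled semicircle moment identity, m_{2k} = σ^{2k} · C_k with k = 2.
C_2 = (1/(k+1)) · C(2k, k) = (1/3) · C(4, 2) = (1/3) · 6 = 2.
σ^{2k} = (σ²)^k = (39)^2 = 1521.

Therefore m_{4} = σ^{4} · C_2 = 1521 · 2 = 3042.


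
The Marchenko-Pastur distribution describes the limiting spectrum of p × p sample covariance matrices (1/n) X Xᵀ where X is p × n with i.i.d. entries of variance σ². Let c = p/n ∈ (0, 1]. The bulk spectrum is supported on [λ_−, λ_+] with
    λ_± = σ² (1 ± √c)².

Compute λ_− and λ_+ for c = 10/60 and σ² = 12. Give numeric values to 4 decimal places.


c = 10/60 = 0.166667; √c = 0.408248.
λ_− = σ² (1 − √c)² = 12 · (1 − 0.408248)² = 12 · (0.591752)² = 4.202041.
λ_+ = σ² (1 + √c)² = 12 · (1 + 0.408248)² = 12 · (1.408248)² = 23.797959.

Rounded to 4 decimal places: λ_− ≈ 4.2020, λ_+ ≈ 23.7980.


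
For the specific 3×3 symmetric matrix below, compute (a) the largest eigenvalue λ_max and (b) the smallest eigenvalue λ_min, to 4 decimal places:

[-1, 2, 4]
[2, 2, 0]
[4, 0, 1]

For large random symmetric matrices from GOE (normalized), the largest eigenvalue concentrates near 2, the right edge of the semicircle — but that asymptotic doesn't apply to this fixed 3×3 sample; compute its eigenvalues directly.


Since M is real symmetric, all three eigenvalues are real; they are the roots of det(λI − M) = λ³ − (tr M) λ² + s λ − det M, where s is the sum of the principal 2×2 minors.
tr M = -1 + 2 + 1 = 2.
s = ((-1)·2 − 2²) + ((-1)·1 − 4²) + (2·1 − 0²) = -6 + (-17) + 2 = -21.
det M (expand along row 1) = (-1)·2 − 2·2 + 4·(-8) = -38.
Characteristic polynomial: λ³ − 2λ² − 21λ + 38 = 0.
Substitute λ = y + (tr M)/3 = y + 0.666667 to remove the quadratic term: y³ + p·y + q = 0 with p = s − (tr M)²/3 = -22.333333 and q = −2(tr M)³/27 + (tr M)·s/3 − det M = 23.407407.
Three real roots ⇒ use the trigonometric (Viète) form: r = 2√(−p/3) = 5.456902, φ = arccos(3q/(p·r)) = arccos(-0.576202) = 2.184871 rad.
y_k = r·cos(φ/3 − 2πk/3) for k = 0, 1, 2 gives y = 4.072560, 1.109197, -5.181757.
λ_k = y_k + 0.666667 gives λ = 4.7392, 1.7759, -4.5151 (check: the sum is 2.0000 = tr M).

Hence λ_max = 4.7392 and λ_min = -4.5151.
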